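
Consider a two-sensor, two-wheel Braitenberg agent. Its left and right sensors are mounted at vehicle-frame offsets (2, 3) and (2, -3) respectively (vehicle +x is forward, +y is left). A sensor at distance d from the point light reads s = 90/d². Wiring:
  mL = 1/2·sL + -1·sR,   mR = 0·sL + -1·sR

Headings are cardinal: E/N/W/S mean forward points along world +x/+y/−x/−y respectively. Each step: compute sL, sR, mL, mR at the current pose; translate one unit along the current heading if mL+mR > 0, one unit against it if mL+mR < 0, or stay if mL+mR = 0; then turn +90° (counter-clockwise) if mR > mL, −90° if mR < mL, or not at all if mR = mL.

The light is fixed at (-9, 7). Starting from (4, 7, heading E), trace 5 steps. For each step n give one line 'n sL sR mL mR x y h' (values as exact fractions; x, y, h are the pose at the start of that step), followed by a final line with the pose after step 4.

n=0: pose=(4,7,E); sL=5/13, sR=5/13; mL=-5/26, mR=-5/13; mL+mR=-15/26 → advance -1; mR−mL=-5/26 → turn -1·90°
n=1: pose=(3,7,S); sL=90/229, sR=18/17; mL=-3357/3893, mR=-18/17; mL+mR=-7479/3893 → advance -1; mR−mL=-45/229 → turn -1·90°
n=2: pose=(3,8,W); sL=45/52, sR=45/58; mL=-1035/3016, mR=-45/58; mL+mR=-3375/3016 → advance -1; mR−mL=-45/104 → turn -1·90°
n=3: pose=(4,8,N); sL=90/109, sR=18/53; mL=423/5777, mR=-18/53; mL+mR=-1539/5777 → advance -1; mR−mL=-45/109 → turn -1·90°
n=4: pose=(4,7,E); sL=5/13, sR=5/13; mL=-5/26, mR=-5/13; mL+mR=-15/26 → advance -1; mR−mL=-5/26 → turn -1·90°

0 5/13 5/13 -5/26 -5/13 4 7 E
1 90/229 18/17 -3357/3893 -18/17 3 7 S
2 45/52 45/58 -1035/3016 -45/58 3 8 W
3 90/109 18/53 423/5777 -18/53 4 8 N
4 5/13 5/13 -5/26 -5/13 4 7 E
final 3 7 S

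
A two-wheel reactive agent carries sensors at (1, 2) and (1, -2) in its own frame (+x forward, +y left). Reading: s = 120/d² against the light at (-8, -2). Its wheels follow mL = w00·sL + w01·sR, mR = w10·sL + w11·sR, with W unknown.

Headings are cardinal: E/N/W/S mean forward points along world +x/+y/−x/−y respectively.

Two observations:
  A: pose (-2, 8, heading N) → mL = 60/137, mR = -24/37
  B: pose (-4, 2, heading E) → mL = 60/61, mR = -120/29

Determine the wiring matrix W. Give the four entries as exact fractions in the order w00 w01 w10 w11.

obs A: pose=(-2,8,N) → sL=120/137, sR=24/37, mL=60/137, mR=-24/37
obs B: pose=(-4,2,E) → sL=120/61, sR=120/29, mL=60/61, mR=-120/29
sensor matrix S = [[120/137, 24/37], [120/61, 120/29]]; det S = 21058560/8967061
solve [mL_A; mL_B] = S·[w00; w01] and [mR_A; mR_B] = S·[w10; w11]:
  w00 = 1/2, w01 = 0, w10 = 0, w11 = -1

1/2 0 0 -1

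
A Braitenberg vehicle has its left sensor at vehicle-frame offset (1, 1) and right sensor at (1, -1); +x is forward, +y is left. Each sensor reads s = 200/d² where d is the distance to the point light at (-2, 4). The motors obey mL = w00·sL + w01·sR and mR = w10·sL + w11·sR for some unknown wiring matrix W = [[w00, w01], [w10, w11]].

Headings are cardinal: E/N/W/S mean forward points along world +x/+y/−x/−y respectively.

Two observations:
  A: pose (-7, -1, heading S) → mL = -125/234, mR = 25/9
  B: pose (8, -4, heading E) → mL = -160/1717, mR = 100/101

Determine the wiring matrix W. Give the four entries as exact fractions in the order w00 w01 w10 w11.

obs A: pose=(-7,-1,S) → sL=50/13, sR=25/9, mL=-125/234, mR=25/9
obs B: pose=(8,-4,E) → sL=20/17, sR=100/101, mL=-160/1717, mR=100/101
sensor matrix S = [[50/13, 25/9], [20/17, 100/101]]; det S = 108500/200889
solve [mL_A; mL_B] = S·[w00; w01] and [mR_A; mR_B] = S·[w10; w11]:
  w00 = -1/2, w01 = 1/2, w10 = 0, w11 = 1

-1/2 1/2 0 1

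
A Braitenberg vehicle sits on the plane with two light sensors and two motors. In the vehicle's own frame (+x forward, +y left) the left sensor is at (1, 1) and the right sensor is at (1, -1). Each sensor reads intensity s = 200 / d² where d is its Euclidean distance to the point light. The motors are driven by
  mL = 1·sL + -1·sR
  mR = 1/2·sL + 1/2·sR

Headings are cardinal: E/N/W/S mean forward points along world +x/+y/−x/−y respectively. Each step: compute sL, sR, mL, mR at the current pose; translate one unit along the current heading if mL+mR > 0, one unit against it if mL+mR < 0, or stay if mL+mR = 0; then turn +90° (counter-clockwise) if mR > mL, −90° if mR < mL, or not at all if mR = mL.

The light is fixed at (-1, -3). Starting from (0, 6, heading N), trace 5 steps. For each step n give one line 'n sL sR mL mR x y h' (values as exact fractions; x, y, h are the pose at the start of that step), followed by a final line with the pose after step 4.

0 2 25/13 1/13 51/26 0 6 N
1 200/81 200/121 8000/9801 20200/9801 0 7 W
2 100/41 100/41 0 100/41 -1 7 S
3 200/101 40/13 -1440/1313 3320/1313 -1 6 E
4 2 25/13 1/13 51/26 0 6 N
final 0 7 W

n=0: pose=(0,6,N); sL=2, sR=25/13; mL=1/13, mR=51/26; mL+mR=53/26 → advance +1; mR−mL=49/26 → turn +1·90°
n=1: pose=(0,7,W); sL=200/81, sR=200/121; mL=8000/9801, mR=20200/9801; mL+mR=9400/3267 → advance +1; mR−mL=12200/9801 → turn +1·90°
n=2: pose=(-1,7,S); sL=100/41, sR=100/41; mL=0, mR=100/41; mL+mR=100/41 → advance +1; mR−mL=100/41 → turn +1·90°
n=3: pose=(-1,6,E); sL=200/101, sR=40/13; mL=-1440/1313, mR=3320/1313; mL+mR=1880/1313 → advance +1; mR−mL=4760/1313 → turn +1·90°
n=4: pose=(0,6,N); sL=2, sR=25/13; mL=1/13, mR=51/26; mL+mR=53/26 → advance +1; mR−mL=49/26 → turn +1·90°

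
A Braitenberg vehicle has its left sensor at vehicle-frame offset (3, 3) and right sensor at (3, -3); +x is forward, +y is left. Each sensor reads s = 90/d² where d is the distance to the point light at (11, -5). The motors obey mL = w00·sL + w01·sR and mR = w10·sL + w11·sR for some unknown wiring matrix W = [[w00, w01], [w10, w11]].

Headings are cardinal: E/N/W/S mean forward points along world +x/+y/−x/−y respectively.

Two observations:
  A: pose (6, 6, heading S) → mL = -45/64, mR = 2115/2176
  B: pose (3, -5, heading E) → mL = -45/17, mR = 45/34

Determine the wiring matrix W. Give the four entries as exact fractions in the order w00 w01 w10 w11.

0 -1 1 -1/2

obs A: pose=(6,6,S) → sL=45/34, sR=45/64, mL=-45/64, mR=2115/2176
obs B: pose=(3,-5,E) → sL=45/17, sR=45/17, mL=-45/17, mR=45/34
sensor matrix S = [[45/34, 45/64], [45/17, 45/17]]; det S = 30375/18496
solve [mL_A; mL_B] = S·[w00; w01] and [mR_A; mR_B] = S·[w10; w11]:
  w00 = 0, w01 = -1, w10 = 1, w11 = -1/2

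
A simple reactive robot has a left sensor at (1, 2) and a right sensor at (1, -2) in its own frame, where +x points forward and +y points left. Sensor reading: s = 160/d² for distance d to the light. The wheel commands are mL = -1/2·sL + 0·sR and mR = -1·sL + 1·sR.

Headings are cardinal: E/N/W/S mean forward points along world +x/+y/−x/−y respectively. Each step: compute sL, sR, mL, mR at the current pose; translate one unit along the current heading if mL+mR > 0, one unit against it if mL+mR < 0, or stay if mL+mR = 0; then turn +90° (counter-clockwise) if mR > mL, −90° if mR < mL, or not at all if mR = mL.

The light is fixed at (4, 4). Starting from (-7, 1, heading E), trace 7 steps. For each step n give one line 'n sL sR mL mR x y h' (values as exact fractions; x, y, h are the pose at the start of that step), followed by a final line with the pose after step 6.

n=0: pose=(-7,1,E); sL=160/101, sR=32/25; mL=-80/101, mR=-768/2525; mL+mR=-2768/2525 → advance -1; mR−mL=1232/2525 → turn +1·90°
n=1: pose=(-8,1,N); sL=4/5, sR=20/13; mL=-2/5, mR=48/65; mL+mR=22/65 → advance +1; mR−mL=74/65 → turn +1·90°
n=2: pose=(-8,2,W); sL=32/37, sR=160/169; mL=-16/37, mR=512/6253; mL+mR=-2192/6253 → advance -1; mR−mL=3216/6253 → turn +1·90°
n=3: pose=(-7,2,S); sL=16/9, sR=80/89; mL=-8/9, mR=-704/801; mL+mR=-472/267 → advance -1; mR−mL=8/801 → turn +1·90°
n=4: pose=(-7,3,E); sL=160/101, sR=160/109; mL=-80/101, mR=-1280/11009; mL+mR=-10000/11009 → advance -1; mR−mL=7440/11009 → turn +1·90°
n=5: pose=(-8,3,N); sL=40/49, sR=8/5; mL=-20/49, mR=192/245; mL+mR=92/245 → advance +1; mR−mL=292/245 → turn +1·90°
n=6: pose=(-8,4,W); sL=160/173, sR=160/173; mL=-80/173, mR=0; mL+mR=-80/173 → advance -1; mR−mL=80/173 → turn +1·90°

0 160/101 32/25 -80/101 -768/2525 -7 1 E
1 4/5 20/13 -2/5 48/65 -8 1 N
2 32/37 160/169 -16/37 512/6253 -8 2 W
3 16/9 80/89 -8/9 -704/801 -7 2 S
4 160/101 160/109 -80/101 -1280/11009 -7 3 E
5 40/49 8/5 -20/49 192/245 -8 3 N
6 160/173 160/173 -80/173 0 -8 4 W
final -7 4 S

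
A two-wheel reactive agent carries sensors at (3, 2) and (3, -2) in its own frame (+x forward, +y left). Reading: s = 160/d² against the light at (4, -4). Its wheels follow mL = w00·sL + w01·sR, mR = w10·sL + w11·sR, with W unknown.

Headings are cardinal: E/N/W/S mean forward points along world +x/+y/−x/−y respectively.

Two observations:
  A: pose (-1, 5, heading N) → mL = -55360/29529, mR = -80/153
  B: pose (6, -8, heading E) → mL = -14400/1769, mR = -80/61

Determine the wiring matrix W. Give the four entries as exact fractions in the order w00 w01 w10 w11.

-1 -1 0 -1/2

obs A: pose=(-1,5,N) → sL=160/193, sR=160/153, mL=-55360/29529, mR=-80/153
obs B: pose=(6,-8,E) → sL=160/29, sR=160/61, mL=-14400/1769, mR=-80/61
sensor matrix S = [[160/193, 160/153], [160/29, 160/61]]; det S = -187801600/52236801
solve [mL_A; mL_B] = S·[w00; w01] and [mR_A; mR_B] = S·[w10; w11]:
  w00 = -1, w01 = -1, w10 = 0, w11 = -1/2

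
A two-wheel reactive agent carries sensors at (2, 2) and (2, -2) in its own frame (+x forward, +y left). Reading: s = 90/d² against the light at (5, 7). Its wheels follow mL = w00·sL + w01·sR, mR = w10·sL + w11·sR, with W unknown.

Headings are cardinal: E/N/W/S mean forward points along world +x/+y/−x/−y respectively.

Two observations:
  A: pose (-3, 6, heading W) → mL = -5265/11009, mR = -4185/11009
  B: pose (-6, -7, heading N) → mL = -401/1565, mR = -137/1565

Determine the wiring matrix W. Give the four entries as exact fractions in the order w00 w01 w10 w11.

1/2 -1 -1 1/2

obs A: pose=(-3,6,W) → sL=90/109, sR=90/101, mL=-5265/11009, mR=-4185/11009
obs B: pose=(-6,-7,N) → sL=90/313, sR=2/5, mL=-401/1565, mR=-137/1565
sensor matrix S = [[90/109, 90/101], [90/313, 2/5]]; det S = 255168/3445817
solve [mL_A; mL_B] = S·[w00; w01] and [mR_A; mR_B] = S·[w10; w11]:
  w00 = 1/2, w01 = -1, w10 = -1, w11 = 1/2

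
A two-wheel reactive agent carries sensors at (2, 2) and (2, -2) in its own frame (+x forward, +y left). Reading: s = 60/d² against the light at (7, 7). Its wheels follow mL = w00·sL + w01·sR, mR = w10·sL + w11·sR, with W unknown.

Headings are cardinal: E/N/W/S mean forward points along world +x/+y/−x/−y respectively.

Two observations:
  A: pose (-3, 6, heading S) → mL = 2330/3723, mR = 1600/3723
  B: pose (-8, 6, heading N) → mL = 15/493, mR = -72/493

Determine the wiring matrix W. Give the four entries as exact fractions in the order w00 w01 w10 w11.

obs A: pose=(-3,6,S) → sL=60/73, sR=20/51, mL=2330/3723, mR=1600/3723
obs B: pose=(-8,6,N) → sL=6/29, sR=6/17, mL=15/493, mR=-72/493
sensor matrix S = [[60/73, 20/51], [6/29, 6/17]]; det S = 7520/35989
solve [mL_A; mL_B] = S·[w00; w01] and [mR_A; mR_B] = S·[w10; w11]:
  w00 = 1, w01 = -1/2, w10 = 1, w11 = -1

1 -1/2 1 -1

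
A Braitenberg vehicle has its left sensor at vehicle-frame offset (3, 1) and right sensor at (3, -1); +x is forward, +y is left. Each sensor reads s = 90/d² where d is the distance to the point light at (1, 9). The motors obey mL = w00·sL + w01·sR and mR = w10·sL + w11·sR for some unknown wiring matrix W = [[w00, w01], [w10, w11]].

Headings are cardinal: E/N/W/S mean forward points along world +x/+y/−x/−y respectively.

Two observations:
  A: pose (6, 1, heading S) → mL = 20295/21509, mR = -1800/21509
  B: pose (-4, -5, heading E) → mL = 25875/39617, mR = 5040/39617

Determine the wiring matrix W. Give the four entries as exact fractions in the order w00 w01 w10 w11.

obs A: pose=(6,1,S) → sL=90/157, sR=90/137, mL=20295/21509, mR=-1800/21509
obs B: pose=(-4,-5,E) → sL=90/173, sR=90/229, mL=25875/39617, mR=5040/39617
sensor matrix S = [[90/157, 90/137], [90/173, 90/229]]; det S = -99241200/852122053
solve [mL_A; mL_B] = S·[w00; w01] and [mR_A; mR_B] = S·[w10; w11]:
  w00 = 1/2, w01 = 1, w10 = 1, w11 = -1

1/2 1 1 -1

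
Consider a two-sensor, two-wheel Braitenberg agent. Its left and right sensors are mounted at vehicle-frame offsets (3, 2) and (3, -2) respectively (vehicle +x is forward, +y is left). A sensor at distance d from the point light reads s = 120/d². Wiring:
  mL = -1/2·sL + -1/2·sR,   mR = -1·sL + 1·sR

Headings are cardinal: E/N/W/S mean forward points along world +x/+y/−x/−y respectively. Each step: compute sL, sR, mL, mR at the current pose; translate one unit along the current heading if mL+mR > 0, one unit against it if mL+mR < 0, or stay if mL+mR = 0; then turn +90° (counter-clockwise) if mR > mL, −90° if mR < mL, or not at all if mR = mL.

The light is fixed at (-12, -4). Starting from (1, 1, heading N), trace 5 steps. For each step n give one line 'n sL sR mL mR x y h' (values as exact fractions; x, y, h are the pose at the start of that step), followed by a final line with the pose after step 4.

0 24/37 120/289 -5688/10693 -2496/10693 1 1 N
1 15/13 15/17 -225/221 -60/221 1 0 W
2 120/257 24/29 -4824/7453 2688/7453 2 0 S
3 60/169 60/149 -9540/25181 1200/25181 2 1 E
4 24/37 120/289 -5688/10693 -2496/10693 1 1 N
final 1 0 W

n=0: pose=(1,1,N); sL=24/37, sR=120/289; mL=-5688/10693, mR=-2496/10693; mL+mR=-8184/10693 → advance -1; mR−mL=3192/10693 → turn +1·90°
n=1: pose=(1,0,W); sL=15/13, sR=15/17; mL=-225/221, mR=-60/221; mL+mR=-285/221 → advance -1; mR−mL=165/221 → turn +1·90°
n=2: pose=(2,0,S); sL=120/257, sR=24/29; mL=-4824/7453, mR=2688/7453; mL+mR=-2136/7453 → advance -1; mR−mL=7512/7453 → turn +1·90°
n=3: pose=(2,1,E); sL=60/169, sR=60/149; mL=-9540/25181, mR=1200/25181; mL+mR=-8340/25181 → advance -1; mR−mL=10740/25181 → turn +1·90°
n=4: pose=(1,1,N); sL=24/37, sR=120/289; mL=-5688/10693, mR=-2496/10693; mL+mR=-8184/10693 → advance -1; mR−mL=3192/10693 → turn +1·90°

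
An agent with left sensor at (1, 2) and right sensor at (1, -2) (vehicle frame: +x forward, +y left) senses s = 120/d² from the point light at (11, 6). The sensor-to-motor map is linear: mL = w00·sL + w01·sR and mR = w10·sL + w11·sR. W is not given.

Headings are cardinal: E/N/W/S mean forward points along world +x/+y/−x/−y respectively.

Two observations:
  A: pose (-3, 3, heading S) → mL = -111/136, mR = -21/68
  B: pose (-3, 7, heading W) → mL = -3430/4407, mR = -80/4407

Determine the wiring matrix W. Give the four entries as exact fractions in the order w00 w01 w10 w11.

-1/2 -1 -1 1

obs A: pose=(-3,3,S) → sL=3/4, sR=15/34, mL=-111/136, mR=-21/68
obs B: pose=(-3,7,W) → sL=60/113, sR=20/39, mL=-3430/4407, mR=-80/4407
sensor matrix S = [[3/4, 15/34], [60/113, 20/39]]; det S = 3755/24973
solve [mL_A; mL_B] = S·[w00; w01] and [mR_A; mR_B] = S·[w10; w11]:
  w00 = -1/2, w01 = -1, w10 = -1, w11 = 1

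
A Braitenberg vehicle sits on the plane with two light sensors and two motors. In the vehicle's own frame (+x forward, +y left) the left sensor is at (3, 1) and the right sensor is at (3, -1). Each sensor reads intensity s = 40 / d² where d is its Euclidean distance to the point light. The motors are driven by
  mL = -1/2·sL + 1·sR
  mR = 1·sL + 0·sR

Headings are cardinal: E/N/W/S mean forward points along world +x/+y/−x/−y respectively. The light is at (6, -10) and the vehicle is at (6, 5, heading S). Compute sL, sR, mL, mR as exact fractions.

left sensor world pos  = (7, 2); dL² = 145
right sensor world pos = (5, 2); dR² = 145
sL = 40/145 = 8/29
sR = 40/145 = 8/29
mL = -1/2·sL + 1·sR = 4/29
mR = 1·sL + 0·sR = 8/29

8/29 8/29 4/29 8/29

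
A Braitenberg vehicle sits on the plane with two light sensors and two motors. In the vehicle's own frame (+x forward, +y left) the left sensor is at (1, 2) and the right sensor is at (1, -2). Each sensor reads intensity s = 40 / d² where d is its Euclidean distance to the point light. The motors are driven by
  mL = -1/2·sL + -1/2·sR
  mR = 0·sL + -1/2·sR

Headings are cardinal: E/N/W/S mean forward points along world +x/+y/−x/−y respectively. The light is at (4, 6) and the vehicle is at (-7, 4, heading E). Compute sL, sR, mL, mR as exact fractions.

2/5 10/29 -54/145 -5/29

left sensor world pos  = (-6, 6); dL² = 100
right sensor world pos = (-6, 2); dR² = 116
sL = 40/100 = 2/5
sR = 40/116 = 10/29
mL = -1/2·sL + -1/2·sR = -54/145
mR = 0·sL + -1/2·sR = -5/29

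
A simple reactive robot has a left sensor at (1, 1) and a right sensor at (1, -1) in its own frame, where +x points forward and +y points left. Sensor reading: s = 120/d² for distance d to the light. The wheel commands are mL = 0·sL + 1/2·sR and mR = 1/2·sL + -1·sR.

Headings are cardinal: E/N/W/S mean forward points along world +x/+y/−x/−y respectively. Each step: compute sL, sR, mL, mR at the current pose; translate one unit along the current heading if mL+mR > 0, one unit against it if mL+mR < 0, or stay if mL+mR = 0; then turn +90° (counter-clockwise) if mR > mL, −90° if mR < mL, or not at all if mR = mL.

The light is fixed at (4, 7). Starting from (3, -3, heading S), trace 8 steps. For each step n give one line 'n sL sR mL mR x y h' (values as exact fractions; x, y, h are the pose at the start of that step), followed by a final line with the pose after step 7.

0 120/121 24/25 12/25 -1404/3025 3 -3 S
1 30/37 15/13 15/26 -360/481 3 -4 W
2 120/101 120/101 60/101 -60/101 4 -4 N
3 120/101 24/29 12/29 -684/2929 4 -4 E
4 30/37 5/6 5/12 -95/222 5 -4 S
5 120/121 40/27 20/27 -3220/3267 5 -3 W
6 60/41 4/3 2/3 -74/123 6 -3 N
7 120/73 120/109 60/109 -2220/7957 6 -2 E
final 7 -2 S

n=0: pose=(3,-3,S); sL=120/121, sR=24/25; mL=12/25, mR=-1404/3025; mL+mR=48/3025 → advance +1; mR−mL=-2856/3025 → turn -1·90°
n=1: pose=(3,-4,W); sL=30/37, sR=15/13; mL=15/26, mR=-360/481; mL+mR=-165/962 → advance -1; mR−mL=-1275/962 → turn -1·90°
n=2: pose=(4,-4,N); sL=120/101, sR=120/101; mL=60/101, mR=-60/101; mL+mR=0 → advance +0; mR−mL=-120/101 → turn -1·90°
n=3: pose=(4,-4,E); sL=120/101, sR=24/29; mL=12/29, mR=-684/2929; mL+mR=528/2929 → advance +1; mR−mL=-1896/2929 → turn -1·90°
n=4: pose=(5,-4,S); sL=30/37, sR=5/6; mL=5/12, mR=-95/222; mL+mR=-5/444 → advance -1; mR−mL=-125/148 → turn -1·90°
n=5: pose=(5,-3,W); sL=120/121, sR=40/27; mL=20/27, mR=-3220/3267; mL+mR=-800/3267 → advance -1; mR−mL=-1880/1089 → turn -1·90°
n=6: pose=(6,-3,N); sL=60/41, sR=4/3; mL=2/3, mR=-74/123; mL+mR=8/123 → advance +1; mR−mL=-52/41 → turn -1·90°
n=7: pose=(6,-2,E); sL=120/73, sR=120/109; mL=60/109, mR=-2220/7957; mL+mR=2160/7957 → advance +1; mR−mL=-6600/7957 → turn -1·90°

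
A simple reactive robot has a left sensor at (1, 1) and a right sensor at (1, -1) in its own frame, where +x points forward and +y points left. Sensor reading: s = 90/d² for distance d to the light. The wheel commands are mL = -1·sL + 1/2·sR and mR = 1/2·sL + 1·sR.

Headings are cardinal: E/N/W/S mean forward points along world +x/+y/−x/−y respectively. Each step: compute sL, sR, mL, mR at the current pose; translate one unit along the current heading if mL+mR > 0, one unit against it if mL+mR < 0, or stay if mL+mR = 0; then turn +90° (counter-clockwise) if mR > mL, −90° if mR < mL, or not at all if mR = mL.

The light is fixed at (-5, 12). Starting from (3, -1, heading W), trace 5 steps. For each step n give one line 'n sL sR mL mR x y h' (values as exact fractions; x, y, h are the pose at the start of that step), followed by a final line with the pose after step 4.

n=0: pose=(3,-1,W); sL=18/49, sR=90/193; mL=-1269/9457, mR=6147/9457; mL+mR=4878/9457 → advance +1; mR−mL=7416/9457 → turn +1·90°
n=1: pose=(2,-1,S); sL=9/26, sR=45/116; mL=-459/3016, mR=423/754; mL+mR=1233/3016 → advance +1; mR−mL=2151/3016 → turn +1·90°
n=2: pose=(2,-2,E); sL=90/233, sR=90/289; mL=-15525/67337, mR=33975/67337; mL+mR=18450/67337 → advance +1; mR−mL=49500/67337 → turn +1·90°
n=3: pose=(3,-2,N); sL=45/109, sR=9/25; mL=-1269/5450, mR=3087/5450; mL+mR=909/2725 → advance +1; mR−mL=2178/2725 → turn +1·90°
n=4: pose=(3,-1,W); sL=18/49, sR=90/193; mL=-1269/9457, mR=6147/9457; mL+mR=4878/9457 → advance +1; mR−mL=7416/9457 → turn +1·90°

0 18/49 90/193 -1269/9457 6147/9457 3 -1 W
1 9/26 45/116 -459/3016 423/754 2 -1 S
2 90/233 90/289 -15525/67337 33975/67337 2 -2 E
3 45/109 9/25 -1269/5450 3087/5450 3 -2 N
4 18/49 90/193 -1269/9457 6147/9457 3 -1 W
final 2 -1 S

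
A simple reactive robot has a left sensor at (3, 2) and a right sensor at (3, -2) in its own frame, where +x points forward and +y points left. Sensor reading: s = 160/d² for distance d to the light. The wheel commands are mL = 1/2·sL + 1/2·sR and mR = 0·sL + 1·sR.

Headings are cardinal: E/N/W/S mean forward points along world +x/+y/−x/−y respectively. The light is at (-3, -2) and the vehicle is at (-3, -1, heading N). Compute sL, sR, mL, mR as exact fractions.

left sensor world pos  = (-5, 2); dL² = 20
right sensor world pos = (-1, 2); dR² = 20
sL = 160/20 = 8
sR = 160/20 = 8
mL = 1/2·sL + 1/2·sR = 8
mR = 0·sL + 1·sR = 8

8 8 8 8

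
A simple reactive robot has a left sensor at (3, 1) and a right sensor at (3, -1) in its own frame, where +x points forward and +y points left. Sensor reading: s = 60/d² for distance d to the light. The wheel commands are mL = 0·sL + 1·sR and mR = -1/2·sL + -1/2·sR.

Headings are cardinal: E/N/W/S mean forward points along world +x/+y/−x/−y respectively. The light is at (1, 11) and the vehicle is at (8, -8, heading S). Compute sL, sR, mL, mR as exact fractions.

15/137 3/26 3/26 -801/7124

left sensor world pos  = (9, -11); dL² = 548
right sensor world pos = (7, -11); dR² = 520
sL = 60/548 = 15/137
sR = 60/520 = 3/26
mL = 0·sL + 1·sR = 3/26
mR = -1/2·sL + -1/2·sR = -801/7124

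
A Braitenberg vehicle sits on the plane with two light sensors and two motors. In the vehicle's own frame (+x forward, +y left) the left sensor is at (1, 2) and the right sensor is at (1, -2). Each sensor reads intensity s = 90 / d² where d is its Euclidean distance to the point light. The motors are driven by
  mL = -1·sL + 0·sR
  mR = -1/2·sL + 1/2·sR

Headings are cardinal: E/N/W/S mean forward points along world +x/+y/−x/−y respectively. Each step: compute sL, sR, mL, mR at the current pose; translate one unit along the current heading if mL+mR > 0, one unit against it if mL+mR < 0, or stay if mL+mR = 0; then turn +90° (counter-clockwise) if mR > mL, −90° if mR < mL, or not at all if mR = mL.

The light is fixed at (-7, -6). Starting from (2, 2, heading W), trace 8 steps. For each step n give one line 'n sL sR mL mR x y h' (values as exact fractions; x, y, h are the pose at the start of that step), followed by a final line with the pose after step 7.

0 9/10 45/82 -9/10 -36/205 2 2 W
1 90/193 90/113 -90/193 3600/21809 3 2 S
2 45/121 9/17 -45/121 162/2057 3 3 E
3 90/149 90/221 -90/149 -3240/32929 2 3 N
4 9/10 45/82 -9/10 -36/205 2 2 W
5 90/193 90/113 -90/193 3600/21809 3 2 S
6 45/121 9/17 -45/121 162/2057 3 3 E
7 90/149 90/221 -90/149 -3240/32929 2 3 N
final 2 2 W

n=0: pose=(2,2,W); sL=9/10, sR=45/82; mL=-9/10, mR=-36/205; mL+mR=-441/410 → advance -1; mR−mL=297/410 → turn +1·90°
n=1: pose=(3,2,S); sL=90/193, sR=90/113; mL=-90/193, mR=3600/21809; mL+mR=-6570/21809 → advance -1; mR−mL=13770/21809 → turn +1·90°
n=2: pose=(3,3,E); sL=45/121, sR=9/17; mL=-45/121, mR=162/2057; mL+mR=-603/2057 → advance -1; mR−mL=927/2057 → turn +1·90°
n=3: pose=(2,3,N); sL=90/149, sR=90/221; mL=-90/149, mR=-3240/32929; mL+mR=-23130/32929 → advance -1; mR−mL=16650/32929 → turn +1·90°
n=4: pose=(2,2,W); sL=9/10, sR=45/82; mL=-9/10, mR=-36/205; mL+mR=-441/410 → advance -1; mR−mL=297/410 → turn +1·90°
n=5: pose=(3,2,S); sL=90/193, sR=90/113; mL=-90/193, mR=3600/21809; mL+mR=-6570/21809 → advance -1; mR−mL=13770/21809 → turn +1·90°
n=6: pose=(3,3,E); sL=45/121, sR=9/17; mL=-45/121, mR=162/2057; mL+mR=-603/2057 → advance -1; mR−mL=927/2057 → turn +1·90°
n=7: pose=(2,3,N); sL=90/149, sR=90/221; mL=-90/149, mR=-3240/32929; mL+mR=-23130/32929 → advance -1; mR−mL=16650/32929 → turn +1·90°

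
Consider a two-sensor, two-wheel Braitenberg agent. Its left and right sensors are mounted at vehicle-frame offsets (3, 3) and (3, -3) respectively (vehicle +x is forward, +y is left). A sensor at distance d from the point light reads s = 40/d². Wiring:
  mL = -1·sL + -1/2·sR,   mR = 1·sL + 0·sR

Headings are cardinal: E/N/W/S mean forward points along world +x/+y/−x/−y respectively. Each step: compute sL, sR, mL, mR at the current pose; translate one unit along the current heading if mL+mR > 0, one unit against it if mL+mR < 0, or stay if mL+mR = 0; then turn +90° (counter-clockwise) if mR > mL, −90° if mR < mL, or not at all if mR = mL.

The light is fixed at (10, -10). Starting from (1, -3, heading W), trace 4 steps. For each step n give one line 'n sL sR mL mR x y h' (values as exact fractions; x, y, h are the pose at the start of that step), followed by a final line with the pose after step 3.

n=0: pose=(1,-3,W); sL=1/4, sR=10/61; mL=-81/244, mR=1/4; mL+mR=-5/61 → advance -1; mR−mL=71/122 → turn +1·90°
n=1: pose=(2,-3,S); sL=40/41, sR=40/137; mL=-6300/5617, mR=40/41; mL+mR=-20/137 → advance -1; mR−mL=11780/5617 → turn +1·90°
n=2: pose=(2,-2,E); sL=20/73, sR=4/5; mL=-246/365, mR=20/73; mL+mR=-2/5 → advance -1; mR−mL=346/365 → turn +1·90°
n=3: pose=(1,-2,N); sL=8/53, sR=40/157; mL=-2316/8321, mR=8/53; mL+mR=-20/157 → advance -1; mR−mL=3572/8321 → turn +1·90°

0 1/4 10/61 -81/244 1/4 1 -3 W
1 40/41 40/137 -6300/5617 40/41 2 -3 S
2 20/73 4/5 -246/365 20/73 2 -2 E
3 8/53 40/157 -2316/8321 8/53 1 -2 N
final 1 -3 W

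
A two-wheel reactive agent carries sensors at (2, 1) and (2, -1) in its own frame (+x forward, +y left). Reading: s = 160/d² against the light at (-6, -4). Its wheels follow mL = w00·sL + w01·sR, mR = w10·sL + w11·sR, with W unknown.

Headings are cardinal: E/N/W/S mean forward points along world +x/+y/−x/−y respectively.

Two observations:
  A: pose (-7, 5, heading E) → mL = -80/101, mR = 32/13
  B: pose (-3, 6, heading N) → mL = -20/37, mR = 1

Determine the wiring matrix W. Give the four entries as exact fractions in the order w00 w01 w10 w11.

obs A: pose=(-7,5,E) → sL=160/101, sR=32/13, mL=-80/101, mR=32/13
obs B: pose=(-3,6,N) → sL=40/37, sR=1, mL=-20/37, mR=1
sensor matrix S = [[160/101, 32/13], [40/37, 1]]; det S = -52320/48581
solve [mL_A; mL_B] = S·[w00; w01] and [mR_A; mR_B] = S·[w10; w11]:
  w00 = -1/2, w01 = 0, w10 = 0, w11 = 1

-1/2 0 0 1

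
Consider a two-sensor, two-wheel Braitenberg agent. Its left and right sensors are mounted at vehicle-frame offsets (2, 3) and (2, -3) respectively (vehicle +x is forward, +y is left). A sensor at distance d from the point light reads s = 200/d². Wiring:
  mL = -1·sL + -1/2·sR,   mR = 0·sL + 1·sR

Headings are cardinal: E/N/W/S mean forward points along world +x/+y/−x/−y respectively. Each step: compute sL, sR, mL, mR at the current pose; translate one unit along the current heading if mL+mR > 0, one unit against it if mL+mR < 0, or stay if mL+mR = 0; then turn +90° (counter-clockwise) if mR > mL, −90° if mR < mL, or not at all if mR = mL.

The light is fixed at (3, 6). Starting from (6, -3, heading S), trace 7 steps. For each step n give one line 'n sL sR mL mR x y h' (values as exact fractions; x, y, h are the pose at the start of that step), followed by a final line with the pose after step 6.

0 200/157 200/121 -39900/18997 200/121 6 -3 S
1 4 100/73 -342/73 100/73 6 -2 E
2 200/37 200/61 -15900/2257 200/61 5 -2 N
3 25/18 50/9 -25/6 50/9 5 -3 W
4 200/137 8/5 -1548/685 8/5 4 -3 S
5 100/17 20/13 -1470/221 20/13 4 -2 E
6 40/9 40/9 -20/3 40/9 3 -2 N
final 3 -3 W

n=0: pose=(6,-3,S); sL=200/157, sR=200/121; mL=-39900/18997, mR=200/121; mL+mR=-8500/18997 → advance -1; mR−mL=71300/18997 → turn +1·90°
n=1: pose=(6,-2,E); sL=4, sR=100/73; mL=-342/73, mR=100/73; mL+mR=-242/73 → advance -1; mR−mL=442/73 → turn +1·90°
n=2: pose=(5,-2,N); sL=200/37, sR=200/61; mL=-15900/2257, mR=200/61; mL+mR=-8500/2257 → advance -1; mR−mL=23300/2257 → turn +1·90°
n=3: pose=(5,-3,W); sL=25/18, sR=50/9; mL=-25/6, mR=50/9; mL+mR=25/18 → advance +1; mR−mL=175/18 → turn +1·90°
n=4: pose=(4,-3,S); sL=200/137, sR=8/5; mL=-1548/685, mR=8/5; mL+mR=-452/685 → advance -1; mR−mL=2644/685 → turn +1·90°
n=5: pose=(4,-2,E); sL=100/17, sR=20/13; mL=-1470/221, mR=20/13; mL+mR=-1130/221 → advance -1; mR−mL=1810/221 → turn +1·90°
n=6: pose=(3,-2,N); sL=40/9, sR=40/9; mL=-20/3, mR=40/9; mL+mR=-20/9 → advance -1; mR−mL=100/9 → turn +1·90°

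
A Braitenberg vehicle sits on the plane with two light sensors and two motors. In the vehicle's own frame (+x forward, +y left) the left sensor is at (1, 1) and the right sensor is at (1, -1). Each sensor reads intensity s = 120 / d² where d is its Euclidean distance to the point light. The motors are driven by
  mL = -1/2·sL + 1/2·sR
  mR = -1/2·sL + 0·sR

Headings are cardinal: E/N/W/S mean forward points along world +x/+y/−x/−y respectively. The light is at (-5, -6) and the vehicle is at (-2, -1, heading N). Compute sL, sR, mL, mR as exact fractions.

3 30/13 -9/26 -3/2

left sensor world pos  = (-3, 0); dL² = 40
right sensor world pos = (-1, 0); dR² = 52
sL = 120/40 = 3
sR = 120/52 = 30/13
mL = -1/2·sL + 1/2·sR = -9/26
mR = -1/2·sL + 0·sR = -3/2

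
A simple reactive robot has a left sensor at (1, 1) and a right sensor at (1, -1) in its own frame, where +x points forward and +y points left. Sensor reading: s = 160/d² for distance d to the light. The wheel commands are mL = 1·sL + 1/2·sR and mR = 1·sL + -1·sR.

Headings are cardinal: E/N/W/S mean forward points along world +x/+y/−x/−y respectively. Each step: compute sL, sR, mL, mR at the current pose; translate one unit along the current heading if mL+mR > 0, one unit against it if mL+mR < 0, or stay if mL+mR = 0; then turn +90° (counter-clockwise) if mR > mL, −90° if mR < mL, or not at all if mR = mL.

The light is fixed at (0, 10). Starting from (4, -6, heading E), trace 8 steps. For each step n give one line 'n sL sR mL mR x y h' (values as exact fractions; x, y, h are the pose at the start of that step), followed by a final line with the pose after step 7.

n=0: pose=(4,-6,E); sL=16/25, sR=80/157; mL=3512/3925, mR=512/3925; mL+mR=4024/3925 → advance +1; mR−mL=-120/157 → turn -1·90°
n=1: pose=(5,-6,S); sL=32/65, sR=32/61; mL=2992/3965, mR=-128/3965; mL+mR=2864/3965 → advance +1; mR−mL=-48/61 → turn -1·90°
n=2: pose=(5,-7,W); sL=8/17, sR=10/17; mL=13/17, mR=-2/17; mL+mR=11/17 → advance +1; mR−mL=-15/17 → turn -1·90°
n=3: pose=(4,-7,N); sL=32/53, sR=160/281; mL=13232/14893, mR=512/14893; mL+mR=13744/14893 → advance +1; mR−mL=-240/281 → turn -1·90°
n=4: pose=(4,-6,E); sL=16/25, sR=80/157; mL=3512/3925, mR=512/3925; mL+mR=4024/3925 → advance +1; mR−mL=-120/157 → turn -1·90°
n=5: pose=(5,-6,S); sL=32/65, sR=32/61; mL=2992/3965, mR=-128/3965; mL+mR=2864/3965 → advance +1; mR−mL=-48/61 → turn -1·90°
n=6: pose=(5,-7,W); sL=8/17, sR=10/17; mL=13/17, mR=-2/17; mL+mR=11/17 → advance +1; mR−mL=-15/17 → turn -1·90°
n=7: pose=(4,-7,N); sL=32/53, sR=160/281; mL=13232/14893, mR=512/14893; mL+mR=13744/14893 → advance +1; mR−mL=-240/281 → turn -1·90°

0 16/25 80/157 3512/3925 512/3925 4 -6 E
1 32/65 32/61 2992/3965 -128/3965 5 -6 S
2 8/17 10/17 13/17 -2/17 5 -7 W
3 32/53 160/281 13232/14893 512/14893 4 -7 N
4 16/25 80/157 3512/3925 512/3925 4 -6 E
5 32/65 32/61 2992/3965 -128/3965 5 -6 S
6 8/17 10/17 13/17 -2/17 5 -7 W
7 32/53 160/281 13232/14893 512/14893 4 -7 N
final 4 -6 E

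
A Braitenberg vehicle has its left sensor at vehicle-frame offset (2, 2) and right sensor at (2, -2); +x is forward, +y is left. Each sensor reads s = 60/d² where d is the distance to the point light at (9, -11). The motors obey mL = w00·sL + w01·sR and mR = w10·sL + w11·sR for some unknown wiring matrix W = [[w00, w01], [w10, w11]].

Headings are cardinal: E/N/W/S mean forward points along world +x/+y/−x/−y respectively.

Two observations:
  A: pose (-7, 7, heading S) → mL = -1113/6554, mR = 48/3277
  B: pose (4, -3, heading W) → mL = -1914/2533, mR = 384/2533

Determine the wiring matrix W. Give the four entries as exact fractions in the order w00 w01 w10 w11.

-1/2 -1 1/2 -1/2

obs A: pose=(-7,7,S) → sL=15/113, sR=3/29, mL=-1113/6554, mR=48/3277
obs B: pose=(4,-3,W) → sL=12/17, sR=60/149, mL=-1914/2533, mR=384/2533
sensor matrix S = [[15/113, 3/29], [12/17, 60/149]]; det S = -162432/8300641
solve [mL_A; mL_B] = S·[w00; w01] and [mR_A; mR_B] = S·[w10; w11]:
  w00 = -1/2, w01 = -1, w10 = 1/2, w11 = -1/2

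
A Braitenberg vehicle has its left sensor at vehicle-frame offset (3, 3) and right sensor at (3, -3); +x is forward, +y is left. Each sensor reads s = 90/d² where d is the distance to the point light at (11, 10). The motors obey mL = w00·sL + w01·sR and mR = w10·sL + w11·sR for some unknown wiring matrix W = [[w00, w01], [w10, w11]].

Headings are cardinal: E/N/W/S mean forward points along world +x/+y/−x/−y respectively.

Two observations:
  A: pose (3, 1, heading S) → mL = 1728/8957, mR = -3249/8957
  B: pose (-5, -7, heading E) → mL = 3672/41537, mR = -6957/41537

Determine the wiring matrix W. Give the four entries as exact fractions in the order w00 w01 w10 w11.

obs A: pose=(3,1,S) → sL=90/169, sR=18/53, mL=1728/8957, mR=-3249/8957
obs B: pose=(-5,-7,E) → sL=18/73, sR=90/569, mL=3672/41537, mR=-6957/41537
sensor matrix S = [[90/169, 18/53], [18/73, 90/569]]; det S = 182736/372046909
solve [mL_A; mL_B] = S·[w00; w01] and [mR_A; mR_B] = S·[w10; w11]:
  w00 = 1, w01 = -1, w10 = -1, w11 = 1/2

1 -1 -1 1/2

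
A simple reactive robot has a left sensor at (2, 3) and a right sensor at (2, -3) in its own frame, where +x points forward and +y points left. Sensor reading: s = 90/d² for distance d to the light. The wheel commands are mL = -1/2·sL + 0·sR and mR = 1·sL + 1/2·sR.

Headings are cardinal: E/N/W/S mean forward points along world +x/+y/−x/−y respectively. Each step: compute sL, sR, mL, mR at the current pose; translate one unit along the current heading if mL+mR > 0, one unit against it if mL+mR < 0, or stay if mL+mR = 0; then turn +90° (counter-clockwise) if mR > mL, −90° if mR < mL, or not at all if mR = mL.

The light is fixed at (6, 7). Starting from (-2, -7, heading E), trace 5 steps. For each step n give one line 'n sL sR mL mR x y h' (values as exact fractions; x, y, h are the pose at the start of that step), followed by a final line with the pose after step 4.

0 90/157 18/65 -45/157 7263/10205 -2 -7 E
1 45/122 9/16 -45/244 1269/1952 -1 -7 N
2 90/337 90/181 -45/337 31455/60997 -1 -6 W
3 9/25 45/173 -9/50 4239/8650 -2 -6 S
4 90/157 18/65 -45/157 7263/10205 -2 -7 E
final -1 -7 N

n=0: pose=(-2,-7,E); sL=90/157, sR=18/65; mL=-45/157, mR=7263/10205; mL+mR=4338/10205 → advance +1; mR−mL=10188/10205 → turn +1·90°
n=1: pose=(-1,-7,N); sL=45/122, sR=9/16; mL=-45/244, mR=1269/1952; mL+mR=909/1952 → advance +1; mR−mL=1629/1952 → turn +1·90°
n=2: pose=(-1,-6,W); sL=90/337, sR=90/181; mL=-45/337, mR=31455/60997; mL+mR=23310/60997 → advance +1; mR−mL=39600/60997 → turn +1·90°
n=3: pose=(-2,-6,S); sL=9/25, sR=45/173; mL=-9/50, mR=4239/8650; mL+mR=1341/4325 → advance +1; mR−mL=2898/4325 → turn +1·90°
n=4: pose=(-2,-7,E); sL=90/157, sR=18/65; mL=-45/157, mR=7263/10205; mL+mR=4338/10205 → advance +1; mR−mL=10188/10205 → turn +1·90°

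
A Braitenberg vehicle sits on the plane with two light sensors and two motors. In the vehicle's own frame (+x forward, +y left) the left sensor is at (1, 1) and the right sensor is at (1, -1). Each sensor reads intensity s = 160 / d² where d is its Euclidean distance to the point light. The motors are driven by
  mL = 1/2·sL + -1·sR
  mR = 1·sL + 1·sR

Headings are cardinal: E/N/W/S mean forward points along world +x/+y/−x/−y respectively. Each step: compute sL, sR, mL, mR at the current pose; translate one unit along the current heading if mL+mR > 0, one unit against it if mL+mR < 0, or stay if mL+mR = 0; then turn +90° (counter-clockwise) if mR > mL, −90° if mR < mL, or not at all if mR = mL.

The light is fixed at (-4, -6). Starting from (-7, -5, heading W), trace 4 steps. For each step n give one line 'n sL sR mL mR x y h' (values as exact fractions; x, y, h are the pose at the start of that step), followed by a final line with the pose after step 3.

n=0: pose=(-7,-5,W); sL=10, sR=8; mL=-3, mR=18; mL+mR=15 → advance +1; mR−mL=21 → turn +1·90°
n=1: pose=(-8,-5,S); sL=160/9, sR=32/5; mL=112/45, mR=1088/45; mL+mR=80/3 → advance +1; mR−mL=976/45 → turn +1·90°
n=2: pose=(-8,-6,E); sL=16, sR=16; mL=-8, mR=32; mL+mR=24 → advance +1; mR−mL=40 → turn +1·90°
n=3: pose=(-7,-6,N); sL=160/17, sR=32; mL=-464/17, mR=704/17; mL+mR=240/17 → advance +1; mR−mL=1168/17 → turn +1·90°

0 10 8 -3 18 -7 -5 W
1 160/9 32/5 112/45 1088/45 -8 -5 S
2 16 16 -8 32 -8 -6 E
3 160/17 32 -464/17 704/17 -7 -6 N
final -7 -5 W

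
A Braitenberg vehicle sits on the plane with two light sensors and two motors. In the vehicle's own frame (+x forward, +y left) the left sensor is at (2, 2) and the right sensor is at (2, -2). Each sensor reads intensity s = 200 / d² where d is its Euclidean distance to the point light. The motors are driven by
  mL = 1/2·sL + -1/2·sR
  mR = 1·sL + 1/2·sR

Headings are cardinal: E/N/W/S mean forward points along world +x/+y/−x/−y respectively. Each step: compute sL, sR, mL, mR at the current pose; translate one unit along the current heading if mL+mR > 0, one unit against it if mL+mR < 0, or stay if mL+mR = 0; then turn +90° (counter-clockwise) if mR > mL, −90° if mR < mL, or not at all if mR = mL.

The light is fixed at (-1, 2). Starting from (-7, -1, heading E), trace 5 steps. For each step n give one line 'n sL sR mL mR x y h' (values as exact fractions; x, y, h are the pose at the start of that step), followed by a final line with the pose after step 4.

n=0: pose=(-7,-1,E); sL=200/17, sR=200/41; mL=2400/697, mR=9900/697; mL+mR=300/17 → advance +1; mR−mL=7500/697 → turn +1·90°
n=1: pose=(-6,-1,N); sL=4, sR=20; mL=-8, mR=14; mL+mR=6 → advance +1; mR−mL=22 → turn +1·90°
n=2: pose=(-6,0,W); sL=40/13, sR=200/49; mL=-320/637, mR=3260/637; mL+mR=60/13 → advance +1; mR−mL=3580/637 → turn +1·90°
n=3: pose=(-7,0,S); sL=25/4, sR=5/2; mL=15/8, mR=15/2; mL+mR=75/8 → advance +1; mR−mL=45/8 → turn +1·90°
n=4: pose=(-7,-1,E); sL=200/17, sR=200/41; mL=2400/697, mR=9900/697; mL+mR=300/17 → advance +1; mR−mL=7500/697 → turn +1·90°

0 200/17 200/41 2400/697 9900/697 -7 -1 E
1 4 20 -8 14 -6 -1 N
2 40/13 200/49 -320/637 3260/637 -6 0 W
3 25/4 5/2 15/8 15/2 -7 0 S
4 200/17 200/41 2400/697 9900/697 -7 -1 E
final -6 -1 N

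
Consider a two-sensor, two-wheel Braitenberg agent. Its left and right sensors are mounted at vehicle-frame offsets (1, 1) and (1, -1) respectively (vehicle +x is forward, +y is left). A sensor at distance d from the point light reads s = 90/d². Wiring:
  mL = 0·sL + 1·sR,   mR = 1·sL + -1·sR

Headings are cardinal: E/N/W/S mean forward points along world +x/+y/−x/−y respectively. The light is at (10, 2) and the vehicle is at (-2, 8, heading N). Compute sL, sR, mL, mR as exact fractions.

45/109 9/17 9/17 -216/1853

left sensor world pos  = (-3, 9); dL² = 218
right sensor world pos = (-1, 9); dR² = 170
sL = 90/218 = 45/109
sR = 90/170 = 9/17
mL = 0·sL + 1·sR = 9/17
mR = 1·sL + -1·sR = -216/1853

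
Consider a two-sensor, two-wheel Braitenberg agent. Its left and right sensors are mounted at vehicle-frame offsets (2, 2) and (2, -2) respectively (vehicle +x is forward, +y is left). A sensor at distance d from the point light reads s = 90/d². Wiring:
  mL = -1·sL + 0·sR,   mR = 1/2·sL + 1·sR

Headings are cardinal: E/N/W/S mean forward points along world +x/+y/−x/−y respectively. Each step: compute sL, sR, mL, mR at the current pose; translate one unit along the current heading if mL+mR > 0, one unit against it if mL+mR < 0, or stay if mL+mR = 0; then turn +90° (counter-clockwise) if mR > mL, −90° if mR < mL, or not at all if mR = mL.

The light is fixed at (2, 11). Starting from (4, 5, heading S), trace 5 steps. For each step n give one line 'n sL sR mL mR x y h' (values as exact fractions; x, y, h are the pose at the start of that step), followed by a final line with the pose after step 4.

0 9/8 45/32 -9/8 63/32 4 5 S
1 90/41 90/97 -90/41 8055/3977 4 4 E
2 45/13 45/17 -45/13 1935/442 3 4 N
3 18/13 90/17 -18/13 1323/221 3 5 W
4 45/34 45/34 -45/34 135/68 2 5 S
final 2 4 E

n=0: pose=(4,5,S); sL=9/8, sR=45/32; mL=-9/8, mR=63/32; mL+mR=27/32 → advance +1; mR−mL=99/32 → turn +1·90°
n=1: pose=(4,4,E); sL=90/41, sR=90/97; mL=-90/41, mR=8055/3977; mL+mR=-675/3977 → advance -1; mR−mL=16785/3977 → turn +1·90°
n=2: pose=(3,4,N); sL=45/13, sR=45/17; mL=-45/13, mR=1935/442; mL+mR=405/442 → advance +1; mR−mL=3465/442 → turn +1·90°
n=3: pose=(3,5,W); sL=18/13, sR=90/17; mL=-18/13, mR=1323/221; mL+mR=1017/221 → advance +1; mR−mL=1629/221 → turn +1·90°
n=4: pose=(2,5,S); sL=45/34, sR=45/34; mL=-45/34, mR=135/68; mL+mR=45/68 → advance +1; mR−mL=225/68 → turn +1·90°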